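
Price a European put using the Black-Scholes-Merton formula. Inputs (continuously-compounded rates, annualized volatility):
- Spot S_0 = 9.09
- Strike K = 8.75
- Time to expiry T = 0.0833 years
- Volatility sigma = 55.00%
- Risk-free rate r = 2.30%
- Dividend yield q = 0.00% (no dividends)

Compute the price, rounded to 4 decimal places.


Answer: Price = 0.4032

Derivation:
d1 = (ln(S/K) + (r - q + 0.5*sigma^2) * T) / (sigma * sqrt(T)) = 0.33158861
d2 = d1 - sigma * sqrt(T) = 0.17284905
exp(-rT) = 0.99808593; exp(-qT) = 1.00000000
P = K * exp(-rT) * N(-d2) - S_0 * exp(-qT) * N(-d1)
N(-d1) = 0.37009996; N(-d2) = 0.43138504
P = 8.7500 * 0.99808593 * 0.43138504 - 9.0900 * 1.00000000 * 0.37009996 = 0.4032


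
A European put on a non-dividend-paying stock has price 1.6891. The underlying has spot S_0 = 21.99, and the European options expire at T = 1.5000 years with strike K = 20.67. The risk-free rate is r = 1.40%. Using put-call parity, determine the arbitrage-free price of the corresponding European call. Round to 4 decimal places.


Answer: Call price = 3.4386

Derivation:
Put-call parity: C - P = S_0 * exp(-qT) - K * exp(-rT).
S_0 * exp(-qT) = 21.9900 * 1.00000000 = 21.99000000
K * exp(-rT) = 20.6700 * 0.97921896 = 20.24045600
C = P + S*exp(-qT) - K*exp(-rT)
C = 1.6891 + 21.99000000 - 20.24045600 = 3.4386


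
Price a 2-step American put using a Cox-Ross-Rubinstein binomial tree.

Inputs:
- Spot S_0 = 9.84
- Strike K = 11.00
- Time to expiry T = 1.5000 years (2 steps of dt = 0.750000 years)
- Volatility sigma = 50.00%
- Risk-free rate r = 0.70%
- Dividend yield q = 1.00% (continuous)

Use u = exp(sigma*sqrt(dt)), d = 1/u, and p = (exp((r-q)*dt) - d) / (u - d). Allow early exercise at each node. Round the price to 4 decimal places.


dt = T/N = 0.750000
u = exp(sigma*sqrt(dt)) = 1.541896; d = 1/u = 0.648552
p = (exp((r-q)*dt) - d) / (u - d) = 0.390891
Discount per step: exp(-r*dt) = 0.994764
Stock lattice S(k, i) with i counting down-moves:
  k=0: S(0,0) = 9.8400
  k=1: S(1,0) = 15.1723; S(1,1) = 6.3818
  k=2: S(2,0) = 23.3940; S(2,1) = 9.8400; S(2,2) = 4.1389
Terminal payoffs V(N, i) = max(K - S_T, 0):
  V(2,0) = 0.000000; V(2,1) = 1.160000; V(2,2) = 6.861099
Backward induction: V(k, i) = exp(-r*dt) * [p * V(k+1, i) + (1-p) * V(k+1, i+1)]; then take max(V_cont, immediate exercise) for American.
  V(1,0) = exp(-r*dt) * [p*0.000000 + (1-p)*1.160000] = 0.702866; exercise = 0.000000; V(1,0) = max -> 0.702866
  V(1,1) = exp(-r*dt) * [p*1.160000 + (1-p)*6.861099] = 4.608331; exercise = 4.618246; V(1,1) = max -> 4.618246
  V(0,0) = exp(-r*dt) * [p*0.702866 + (1-p)*4.618246] = 3.071590; exercise = 1.160000; V(0,0) = max -> 3.071590

Answer: Price = V(0,0) = 3.0716


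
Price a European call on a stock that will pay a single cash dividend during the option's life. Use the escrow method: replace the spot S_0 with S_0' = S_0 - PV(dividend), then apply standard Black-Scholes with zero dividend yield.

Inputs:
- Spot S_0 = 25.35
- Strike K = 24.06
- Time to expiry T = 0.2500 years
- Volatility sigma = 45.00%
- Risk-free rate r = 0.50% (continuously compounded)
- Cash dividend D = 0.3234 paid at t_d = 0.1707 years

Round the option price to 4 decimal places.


Answer: Price = 2.7312

Derivation:
PV(D) = D * exp(-r * t_d) = 0.3234 * 0.99914686 = 0.32312410
S_0' = S_0 - PV(D) = 25.3500 - 0.32312410 = 25.02687590
d1 = (ln(S_0'/K) + (r + sigma^2/2)*T) / (sigma*sqrt(T)) = 0.29316477
d2 = d1 - sigma*sqrt(T) = 0.06816477
exp(-rT) = 0.99875078
N(d1) = 0.61530189; N(d2) = 0.52717276
C = S_0' * N(d1) - K * exp(-rT) * N(d2) = 25.02687590 * 0.61530189 - 24.0600 * 0.99875078 * 0.52717276 = 2.7312


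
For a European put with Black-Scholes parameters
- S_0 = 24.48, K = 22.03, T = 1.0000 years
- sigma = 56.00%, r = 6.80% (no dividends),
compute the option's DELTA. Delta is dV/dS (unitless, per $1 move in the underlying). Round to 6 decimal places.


d1 = 0.5897344586; d2 = 0.0297344586
phi(d1) = 0.3352657094; exp(-qT) = 1.0000000000; exp(-rT) = 0.9342604736
N(-d1) = 0.2776843447
Delta = -exp(-qT) * N(-d1) = -1.0000000000 * 0.2776843447 = -0.277684

Answer: Delta = -0.277684


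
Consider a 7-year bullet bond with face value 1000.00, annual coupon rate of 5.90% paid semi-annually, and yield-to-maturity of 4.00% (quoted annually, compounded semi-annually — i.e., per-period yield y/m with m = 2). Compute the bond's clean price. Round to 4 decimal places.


Answer: Price = 1115.0094

Derivation:
Coupon per period c = face * coupon_rate / m = 29.500000
Periods per year m = 2; per-period yield y/m = 0.020000
Number of cashflows N = 14
Cashflows (t years, CF_t, discount factor 1/(1+y/m)^(m*t), PV):
  t = 0.5000: CF_t = 29.500000, DF = 0.980392, PV = 28.921569
  t = 1.0000: CF_t = 29.500000, DF = 0.961169, PV = 28.354479
  t = 1.5000: CF_t = 29.500000, DF = 0.942322, PV = 27.798509
  t = 2.0000: CF_t = 29.500000, DF = 0.923845, PV = 27.253440
  t = 2.5000: CF_t = 29.500000, DF = 0.905731, PV = 26.719059
  t = 3.0000: CF_t = 29.500000, DF = 0.887971, PV = 26.195156
  t = 3.5000: CF_t = 29.500000, DF = 0.870560, PV = 25.681525
  t = 4.0000: CF_t = 29.500000, DF = 0.853490, PV = 25.177966
  t = 4.5000: CF_t = 29.500000, DF = 0.836755, PV = 24.684280
  t = 5.0000: CF_t = 29.500000, DF = 0.820348, PV = 24.200275
  t = 5.5000: CF_t = 29.500000, DF = 0.804263, PV = 23.725760
  t = 6.0000: CF_t = 29.500000, DF = 0.788493, PV = 23.260549
  t = 6.5000: CF_t = 29.500000, DF = 0.773033, PV = 22.804459
  t = 7.0000: CF_t = 1029.500000, DF = 0.757875, PV = 780.232338
Price P = sum_t PV_t = 1115.009363


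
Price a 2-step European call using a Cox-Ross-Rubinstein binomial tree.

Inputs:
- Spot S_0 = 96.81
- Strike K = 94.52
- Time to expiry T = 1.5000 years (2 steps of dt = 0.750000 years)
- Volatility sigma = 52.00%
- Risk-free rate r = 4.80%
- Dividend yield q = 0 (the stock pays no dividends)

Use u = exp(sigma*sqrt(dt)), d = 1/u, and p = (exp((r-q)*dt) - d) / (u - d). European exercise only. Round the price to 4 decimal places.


dt = T/N = 0.750000
u = exp(sigma*sqrt(dt)) = 1.568835; d = 1/u = 0.637416
p = (exp((r-q)*dt) - d) / (u - d) = 0.428636
Discount per step: exp(-r*dt) = 0.964640
Stock lattice S(k, i) with i counting down-moves:
  k=0: S(0,0) = 96.8100
  k=1: S(1,0) = 151.8789; S(1,1) = 61.7082
  k=2: S(2,0) = 238.2729; S(2,1) = 96.8100; S(2,2) = 39.3338
Terminal payoffs V(N, i) = max(S_T - K, 0):
  V(2,0) = 143.752914; V(2,1) = 2.290000; V(2,2) = 0.000000
Backward induction: V(k, i) = exp(-r*dt) * [p * V(k+1, i) + (1-p) * V(k+1, i+1)].
  V(1,0) = exp(-r*dt) * [p*143.752914 + (1-p)*2.290000] = 60.701101
  V(1,1) = exp(-r*dt) * [p*2.290000 + (1-p)*0.000000] = 0.946869
  V(0,0) = exp(-r*dt) * [p*60.701101 + (1-p)*0.946869] = 25.620563

Answer: Price = V(0,0) = 25.6206


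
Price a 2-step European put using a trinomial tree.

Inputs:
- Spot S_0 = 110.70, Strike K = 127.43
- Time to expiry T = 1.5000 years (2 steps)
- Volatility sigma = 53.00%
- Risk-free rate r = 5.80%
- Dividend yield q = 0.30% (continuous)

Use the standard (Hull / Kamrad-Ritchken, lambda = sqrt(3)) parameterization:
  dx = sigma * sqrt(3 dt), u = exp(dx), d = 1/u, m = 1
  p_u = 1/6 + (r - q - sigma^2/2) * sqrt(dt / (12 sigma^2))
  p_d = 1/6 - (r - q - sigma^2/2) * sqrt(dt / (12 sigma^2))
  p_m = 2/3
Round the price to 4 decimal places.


Answer: Price = V(0,0) = 31.3257

Derivation:
dt = T/N = 0.750000; dx = sigma*sqrt(3*dt) = 0.795000
u = exp(dx) = 2.214441; d = 1/u = 0.451581
p_u = 0.126360, p_m = 0.666667, p_d = 0.206973
Discount per step: exp(-r*dt) = 0.957433
Stock lattice S(k, j) with j the centered position index:
  k=0: S(0,+0) = 110.7000
  k=1: S(1,-1) = 49.9900; S(1,+0) = 110.7000; S(1,+1) = 245.1386
  k=2: S(2,-2) = 22.5746; S(2,-1) = 49.9900; S(2,+0) = 110.7000; S(2,+1) = 245.1386; S(2,+2) = 542.8450
Terminal payoffs V(N, j) = max(K - S_T, 0):
  V(2,-2) = 104.855435; V(2,-1) = 77.439957; V(2,+0) = 16.730000; V(2,+1) = 0.000000; V(2,+2) = 0.000000
Backward induction: V(k, j) = exp(-r*dt) * [p_u * V(k+1, j+1) + p_m * V(k+1, j) + p_d * V(k+1, j-1)]
  V(1,-1) = exp(-r*dt) * [p_u*16.730000 + p_m*77.439957 + p_d*104.855435] = 72.231502
  V(1,+0) = exp(-r*dt) * [p_u*0.000000 + p_m*16.730000 + p_d*77.439957] = 26.024295
  V(1,+1) = exp(-r*dt) * [p_u*0.000000 + p_m*0.000000 + p_d*16.730000] = 3.315266
  V(0,+0) = exp(-r*dt) * [p_u*3.315266 + p_m*26.024295 + p_d*72.231502] = 31.325697


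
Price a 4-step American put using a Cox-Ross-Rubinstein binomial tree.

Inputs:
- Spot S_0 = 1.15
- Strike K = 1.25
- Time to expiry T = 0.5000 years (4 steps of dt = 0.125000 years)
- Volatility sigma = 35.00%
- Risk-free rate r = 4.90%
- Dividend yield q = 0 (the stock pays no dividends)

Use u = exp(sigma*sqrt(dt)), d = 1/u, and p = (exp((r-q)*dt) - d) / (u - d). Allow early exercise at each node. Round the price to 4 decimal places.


Answer: Price = V(0,0) = 0.1655

Derivation:
dt = T/N = 0.125000
u = exp(sigma*sqrt(dt)) = 1.131726; d = 1/u = 0.883606
p = (exp((r-q)*dt) - d) / (u - d) = 0.493865
Discount per step: exp(-r*dt) = 0.993894
Stock lattice S(k, i) with i counting down-moves:
  k=0: S(0,0) = 1.1500
  k=1: S(1,0) = 1.3015; S(1,1) = 1.0161
  k=2: S(2,0) = 1.4729; S(2,1) = 1.1500; S(2,2) = 0.8979
  k=3: S(3,0) = 1.6669; S(3,1) = 1.3015; S(3,2) = 1.0161; S(3,3) = 0.7934
  k=4: S(4,0) = 1.8865; S(4,1) = 1.4729; S(4,2) = 1.1500; S(4,3) = 0.8979; S(4,4) = 0.7010
Terminal payoffs V(N, i) = max(K - S_T, 0):
  V(4,0) = 0.000000; V(4,1) = 0.000000; V(4,2) = 0.100000; V(4,3) = 0.352126; V(4,4) = 0.548976
Backward induction: V(k, i) = exp(-r*dt) * [p * V(k+1, i) + (1-p) * V(k+1, i+1)]; then take max(V_cont, immediate exercise) for American.
  V(3,0) = exp(-r*dt) * [p*0.000000 + (1-p)*0.000000] = 0.000000; exercise = 0.000000; V(3,0) = max -> 0.000000
  V(3,1) = exp(-r*dt) * [p*0.000000 + (1-p)*0.100000] = 0.050304; exercise = 0.000000; V(3,1) = max -> 0.050304
  V(3,2) = exp(-r*dt) * [p*0.100000 + (1-p)*0.352126] = 0.226220; exercise = 0.233853; V(3,2) = max -> 0.233853
  V(3,3) = exp(-r*dt) * [p*0.352126 + (1-p)*0.548976] = 0.449000; exercise = 0.456633; V(3,3) = max -> 0.456633
  V(2,0) = exp(-r*dt) * [p*0.000000 + (1-p)*0.050304] = 0.025305; exercise = 0.000000; V(2,0) = max -> 0.025305
  V(2,1) = exp(-r*dt) * [p*0.050304 + (1-p)*0.233853] = 0.142330; exercise = 0.100000; V(2,1) = max -> 0.142330
  V(2,2) = exp(-r*dt) * [p*0.233853 + (1-p)*0.456633] = 0.344493; exercise = 0.352126; V(2,2) = max -> 0.352126
  V(1,0) = exp(-r*dt) * [p*0.025305 + (1-p)*0.142330] = 0.084020; exercise = 0.000000; V(1,0) = max -> 0.084020
  V(1,1) = exp(-r*dt) * [p*0.142330 + (1-p)*0.352126] = 0.246998; exercise = 0.233853; V(1,1) = max -> 0.246998
  V(0,0) = exp(-r*dt) * [p*0.084020 + (1-p)*0.246998] = 0.165492; exercise = 0.100000; V(0,0) = max -> 0.165492


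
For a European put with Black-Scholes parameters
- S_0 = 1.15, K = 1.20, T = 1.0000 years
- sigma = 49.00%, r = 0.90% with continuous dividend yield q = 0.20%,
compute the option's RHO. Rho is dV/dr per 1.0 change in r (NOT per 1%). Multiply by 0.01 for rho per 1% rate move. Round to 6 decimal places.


d1 = 0.1724293583; d2 = -0.3175706417
phi(d1) = 0.3930554924; exp(-qT) = 0.9980019987; exp(-rT) = 0.9910403788
N(-d2) = 0.6245946767
Rho = -K*T*exp(-rT)*N(-d2) = -1.2000 * 1.0000 * 0.9910403788 * 0.6245946767 = -0.742798

Answer: Rho = -0.742798


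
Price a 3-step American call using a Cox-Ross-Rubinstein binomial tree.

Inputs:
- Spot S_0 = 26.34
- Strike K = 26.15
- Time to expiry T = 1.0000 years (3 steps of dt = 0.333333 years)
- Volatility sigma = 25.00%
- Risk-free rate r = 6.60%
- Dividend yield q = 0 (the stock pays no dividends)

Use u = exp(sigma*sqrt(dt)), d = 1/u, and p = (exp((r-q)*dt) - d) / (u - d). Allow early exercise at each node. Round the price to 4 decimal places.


Answer: Price = V(0,0) = 3.7553

Derivation:
dt = T/N = 0.333333
u = exp(sigma*sqrt(dt)) = 1.155274; d = 1/u = 0.865596
p = (exp((r-q)*dt) - d) / (u - d) = 0.540766
Discount per step: exp(-r*dt) = 0.978240
Stock lattice S(k, i) with i counting down-moves:
  k=0: S(0,0) = 26.3400
  k=1: S(1,0) = 30.4299; S(1,1) = 22.7998
  k=2: S(2,0) = 35.1549; S(2,1) = 26.3400; S(2,2) = 19.7354
  k=3: S(3,0) = 40.6135; S(3,1) = 30.4299; S(3,2) = 22.7998; S(3,3) = 17.0829
Terminal payoffs V(N, i) = max(S_T - K, 0):
  V(3,0) = 14.463536; V(3,1) = 4.279918; V(3,2) = 0.000000; V(3,3) = 0.000000
Backward induction: V(k, i) = exp(-r*dt) * [p * V(k+1, i) + (1-p) * V(k+1, i+1)]; then take max(V_cont, immediate exercise) for American.
  V(2,0) = exp(-r*dt) * [p*14.463536 + (1-p)*4.279918] = 9.573912; exercise = 9.004894; V(2,0) = max -> 9.573912
  V(2,1) = exp(-r*dt) * [p*4.279918 + (1-p)*0.000000] = 2.264072; exercise = 0.190000; V(2,1) = max -> 2.264072
  V(2,2) = exp(-r*dt) * [p*0.000000 + (1-p)*0.000000] = 0.000000; exercise = 0.000000; V(2,2) = max -> 0.000000
  V(1,0) = exp(-r*dt) * [p*9.573912 + (1-p)*2.264072] = 6.081704; exercise = 4.279918; V(1,0) = max -> 6.081704
  V(1,1) = exp(-r*dt) * [p*2.264072 + (1-p)*0.000000] = 1.197692; exercise = 0.000000; V(1,1) = max -> 1.197692
  V(0,0) = exp(-r*dt) * [p*6.081704 + (1-p)*1.197692] = 3.755268; exercise = 0.190000; V(0,0) = max -> 3.755268


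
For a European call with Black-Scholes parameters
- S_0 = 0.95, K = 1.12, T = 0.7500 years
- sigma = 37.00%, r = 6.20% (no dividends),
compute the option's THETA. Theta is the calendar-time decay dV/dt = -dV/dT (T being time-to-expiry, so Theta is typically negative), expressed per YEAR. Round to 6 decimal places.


Answer: Theta = -0.099004

Derivation:
d1 = -0.2084218234; d2 = -0.5288512228
phi(d1) = 0.3903707457; exp(-qT) = 1.0000000000; exp(-rT) = 0.9545645606
Theta = -S*exp(-qT)*phi(d1)*sigma/(2*sqrt(T)) - r*K*exp(-rT)*N(d2) + q*S*exp(-qT)*N(d1)
N(d1) = 0.4174498089; N(d2) = 0.2984543305; sqrt(T) = 0.8660254038
Term 1 = -0.9500 * 1.0000000000 * 0.3903707457 * 0.3700 / (2 * 0.8660254038) = -0.0792213003
Term 2 = -0.0620 * 1.1200 * 0.9545645606 * 0.2984543305 = -0.0197830343
Term 3 = 0 (no dividend yield, q = 0)
Theta = -0.0792213003 + (-0.0197830343) + (0.0000000000) = -0.099004


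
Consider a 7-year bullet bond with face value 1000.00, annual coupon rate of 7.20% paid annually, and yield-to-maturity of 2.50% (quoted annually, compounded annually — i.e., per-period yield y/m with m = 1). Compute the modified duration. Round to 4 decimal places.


Answer: Modified duration = 5.7649

Derivation:
Coupon per period c = face * coupon_rate / m = 72.000000
Periods per year m = 1; per-period yield y/m = 0.025000
Number of cashflows N = 7
Cashflows (t years, CF_t, discount factor 1/(1+y/m)^(m*t), PV):
  t = 1.0000: CF_t = 72.000000, DF = 0.975610, PV = 70.243902
  t = 2.0000: CF_t = 72.000000, DF = 0.951814, PV = 68.530637
  t = 3.0000: CF_t = 72.000000, DF = 0.928599, PV = 66.859158
  t = 4.0000: CF_t = 72.000000, DF = 0.905951, PV = 65.228446
  t = 5.0000: CF_t = 72.000000, DF = 0.883854, PV = 63.637509
  t = 6.0000: CF_t = 72.000000, DF = 0.862297, PV = 62.085374
  t = 7.0000: CF_t = 1072.000000, DF = 0.841265, PV = 901.836332
Price P = sum_t PV_t = 1298.421358
First compute Macaulay numerator sum_t t * PV_t:
  t * PV_t at t = 1.0000: 70.243902
  t * PV_t at t = 2.0000: 137.061273
  t * PV_t at t = 3.0000: 200.577473
  t * PV_t at t = 4.0000: 260.913786
  t * PV_t at t = 5.0000: 318.187544
  t * PV_t at t = 6.0000: 372.512246
  t * PV_t at t = 7.0000: 6312.854324
Macaulay duration D = 7672.350548 / 1298.421358 = 5.908984
Modified duration = D / (1 + y/m) = 5.908984 / (1 + 0.025000) = 5.764862


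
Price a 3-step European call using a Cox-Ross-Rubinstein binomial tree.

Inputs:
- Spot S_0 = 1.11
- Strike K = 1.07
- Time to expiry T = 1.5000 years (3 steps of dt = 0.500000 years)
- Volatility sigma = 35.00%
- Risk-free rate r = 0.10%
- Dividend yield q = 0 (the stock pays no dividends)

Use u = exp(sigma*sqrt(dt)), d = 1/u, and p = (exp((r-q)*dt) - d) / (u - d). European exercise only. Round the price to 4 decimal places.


dt = T/N = 0.500000
u = exp(sigma*sqrt(dt)) = 1.280803; d = 1/u = 0.780760
p = (exp((r-q)*dt) - d) / (u - d) = 0.439442
Discount per step: exp(-r*dt) = 0.999500
Stock lattice S(k, i) with i counting down-moves:
  k=0: S(0,0) = 1.1100
  k=1: S(1,0) = 1.4217; S(1,1) = 0.8666
  k=2: S(2,0) = 1.8209; S(2,1) = 1.1100; S(2,2) = 0.6766
  k=3: S(3,0) = 2.3322; S(3,1) = 1.4217; S(3,2) = 0.8666; S(3,3) = 0.5283
Terminal payoffs V(N, i) = max(S_T - K, 0):
  V(3,0) = 1.262224; V(3,1) = 0.351692; V(3,2) = 0.000000; V(3,3) = 0.000000
Backward induction: V(k, i) = exp(-r*dt) * [p * V(k+1, i) + (1-p) * V(k+1, i+1)].
  V(2,0) = exp(-r*dt) * [p*1.262224 + (1-p)*0.351692] = 0.751442
  V(2,1) = exp(-r*dt) * [p*0.351692 + (1-p)*0.000000] = 0.154471
  V(2,2) = exp(-r*dt) * [p*0.000000 + (1-p)*0.000000] = 0.000000
  V(1,0) = exp(-r*dt) * [p*0.751442 + (1-p)*0.154471] = 0.416597
  V(1,1) = exp(-r*dt) * [p*0.154471 + (1-p)*0.000000] = 0.067847
  V(0,0) = exp(-r*dt) * [p*0.416597 + (1-p)*0.067847] = 0.220992

Answer: Price = V(0,0) = 0.2210


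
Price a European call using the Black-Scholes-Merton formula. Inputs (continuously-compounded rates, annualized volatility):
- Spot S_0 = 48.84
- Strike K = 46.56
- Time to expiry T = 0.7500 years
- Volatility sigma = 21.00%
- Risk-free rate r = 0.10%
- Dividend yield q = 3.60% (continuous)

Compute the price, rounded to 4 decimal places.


d1 = (ln(S/K) + (r - q + 0.5*sigma^2) * T) / (sigma * sqrt(T)) = 0.20947008
d2 = d1 - sigma * sqrt(T) = 0.02760474
exp(-rT) = 0.99925028; exp(-qT) = 0.97336124
C = S_0 * exp(-qT) * N(d1) - K * exp(-rT) * N(d2)
N(d1) = 0.58295935; N(d2) = 0.51101130
C = 48.8400 * 0.97336124 * 0.58295935 - 46.5600 * 0.99925028 * 0.51101130 = 3.9384

Answer: Price = 3.9384


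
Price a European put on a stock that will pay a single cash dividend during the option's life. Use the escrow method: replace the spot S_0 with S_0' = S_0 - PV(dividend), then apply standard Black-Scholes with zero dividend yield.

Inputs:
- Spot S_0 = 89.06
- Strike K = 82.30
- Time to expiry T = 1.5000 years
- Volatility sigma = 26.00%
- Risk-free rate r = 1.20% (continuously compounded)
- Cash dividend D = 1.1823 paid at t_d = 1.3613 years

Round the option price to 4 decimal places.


PV(D) = D * exp(-r * t_d) = 1.1823 * 0.98379710 = 1.16314331
S_0' = S_0 - PV(D) = 89.0600 - 1.16314331 = 87.89685669
d1 = (ln(S_0'/K) + (r + sigma^2/2)*T) / (sigma*sqrt(T)) = 0.42235778
d2 = d1 - sigma*sqrt(T) = 0.10392411
exp(-rT) = 0.98216103
N(-d1) = 0.33638195; N(-d2) = 0.45861479
P = K * exp(-rT) * N(-d2) - S_0' * N(-d1) = 82.3000 * 0.98216103 * 0.45861479 - 87.89685669 * 0.33638195 = 7.5038

Answer: Price = 7.5038


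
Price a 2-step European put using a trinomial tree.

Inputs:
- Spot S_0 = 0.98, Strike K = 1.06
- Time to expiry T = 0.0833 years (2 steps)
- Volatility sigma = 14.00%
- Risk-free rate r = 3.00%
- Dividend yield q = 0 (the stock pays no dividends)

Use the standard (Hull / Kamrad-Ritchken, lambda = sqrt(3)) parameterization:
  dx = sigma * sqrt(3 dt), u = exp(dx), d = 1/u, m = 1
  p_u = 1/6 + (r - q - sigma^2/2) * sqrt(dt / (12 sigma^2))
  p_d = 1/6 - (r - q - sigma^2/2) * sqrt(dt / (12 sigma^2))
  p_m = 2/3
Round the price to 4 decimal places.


dt = T/N = 0.041650; dx = sigma*sqrt(3*dt) = 0.049488
u = exp(dx) = 1.050733; d = 1/u = 0.951717
p_u = 0.175167, p_m = 0.666667, p_d = 0.158166
Discount per step: exp(-r*dt) = 0.998751
Stock lattice S(k, j) with j the centered position index:
  k=0: S(0,+0) = 0.9800
  k=1: S(1,-1) = 0.9327; S(1,+0) = 0.9800; S(1,+1) = 1.0297
  k=2: S(2,-2) = 0.8876; S(2,-1) = 0.9327; S(2,+0) = 0.9800; S(2,+1) = 1.0297; S(2,+2) = 1.0820
Terminal payoffs V(N, j) = max(K - S_T, 0):
  V(2,-2) = 0.172350; V(2,-1) = 0.127317; V(2,+0) = 0.080000; V(2,+1) = 0.030282; V(2,+2) = 0.000000
Backward induction: V(k, j) = exp(-r*dt) * [p_u * V(k+1, j+1) + p_m * V(k+1, j) + p_d * V(k+1, j-1)]
  V(1,-1) = exp(-r*dt) * [p_u*0.080000 + p_m*0.127317 + p_d*0.172350] = 0.125994
  V(1,+0) = exp(-r*dt) * [p_u*0.030282 + p_m*0.080000 + p_d*0.127317] = 0.078677
  V(1,+1) = exp(-r*dt) * [p_u*0.000000 + p_m*0.030282 + p_d*0.080000] = 0.032800
  V(0,+0) = exp(-r*dt) * [p_u*0.032800 + p_m*0.078677 + p_d*0.125994] = 0.078027

Answer: Price = V(0,0) = 0.0780


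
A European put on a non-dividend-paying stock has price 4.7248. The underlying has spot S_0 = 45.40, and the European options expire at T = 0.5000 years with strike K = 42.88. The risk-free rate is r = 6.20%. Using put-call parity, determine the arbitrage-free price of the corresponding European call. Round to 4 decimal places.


Answer: Call price = 8.5537

Derivation:
Put-call parity: C - P = S_0 * exp(-qT) - K * exp(-rT).
S_0 * exp(-qT) = 45.4000 * 1.00000000 = 45.40000000
K * exp(-rT) = 42.8800 * 0.96947557 = 41.57111257
C = P + S*exp(-qT) - K*exp(-rT)
C = 4.7248 + 45.40000000 - 41.57111257 = 8.5537


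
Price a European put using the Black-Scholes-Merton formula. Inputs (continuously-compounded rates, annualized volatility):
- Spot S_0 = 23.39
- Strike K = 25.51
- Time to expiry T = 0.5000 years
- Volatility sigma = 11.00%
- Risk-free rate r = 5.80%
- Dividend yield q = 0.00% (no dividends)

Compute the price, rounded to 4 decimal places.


Answer: Price = 1.6395

Derivation:
d1 = (ln(S/K) + (r - q + 0.5*sigma^2) * T) / (sigma * sqrt(T)) = -0.70372490
d2 = d1 - sigma * sqrt(T) = -0.78150665
exp(-rT) = 0.97141646; exp(-qT) = 1.00000000
P = K * exp(-rT) * N(-d2) - S_0 * exp(-qT) * N(-d1)
N(-d1) = 0.75919795; N(-d2) = 0.78274772
P = 25.5100 * 0.97141646 * 0.78274772 - 23.3900 * 1.00000000 * 0.75919795 = 1.6395


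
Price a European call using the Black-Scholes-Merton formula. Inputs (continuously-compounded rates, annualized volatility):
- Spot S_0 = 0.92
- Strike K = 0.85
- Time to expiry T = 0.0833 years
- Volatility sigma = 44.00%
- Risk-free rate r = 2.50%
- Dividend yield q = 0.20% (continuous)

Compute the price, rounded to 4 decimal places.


d1 = (ln(S/K) + (r - q + 0.5*sigma^2) * T) / (sigma * sqrt(T)) = 0.70175211
d2 = d1 - sigma * sqrt(T) = 0.57476046
exp(-rT) = 0.99791967; exp(-qT) = 0.99983341
C = S_0 * exp(-qT) * N(d1) - K * exp(-rT) * N(d2)
N(d1) = 0.75858312; N(d2) = 0.71727334
C = 0.9200 * 0.99983341 * 0.75858312 - 0.8500 * 0.99791967 * 0.71727334 = 0.0894

Answer: Price = 0.0894


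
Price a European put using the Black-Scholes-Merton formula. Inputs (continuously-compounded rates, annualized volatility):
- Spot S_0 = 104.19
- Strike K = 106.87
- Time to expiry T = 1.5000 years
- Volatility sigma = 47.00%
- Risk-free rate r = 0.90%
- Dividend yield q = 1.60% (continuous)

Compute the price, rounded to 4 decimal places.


Answer: Price = 25.3649

Derivation:
d1 = (ln(S/K) + (r - q + 0.5*sigma^2) * T) / (sigma * sqrt(T)) = 0.22545384
d2 = d1 - sigma * sqrt(T) = -0.35017625
exp(-rT) = 0.98659072; exp(-qT) = 0.97628571
P = K * exp(-rT) * N(-d2) - S_0 * exp(-qT) * N(-d1)
N(-d1) = 0.41081312; N(-d2) = 0.63689679
P = 106.8700 * 0.98659072 * 0.63689679 - 104.1900 * 0.97628571 * 0.41081312 = 25.3649


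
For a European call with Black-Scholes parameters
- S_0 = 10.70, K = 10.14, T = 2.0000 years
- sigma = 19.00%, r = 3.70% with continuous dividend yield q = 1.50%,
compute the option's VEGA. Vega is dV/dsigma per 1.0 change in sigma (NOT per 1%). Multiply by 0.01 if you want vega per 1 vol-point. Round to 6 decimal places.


d1 = 0.4981594936; d2 = 0.2294589168
phi(d1) = 0.3523888683; exp(-qT) = 0.9704455335; exp(-rT) = 0.9286716938
Vega = S * exp(-qT) * phi(d1) * sqrt(T) = 10.7000 * 0.9704455335 * 0.3523888683 * 1.4142135624 = 5.174783

Answer: Vega = 5.174783


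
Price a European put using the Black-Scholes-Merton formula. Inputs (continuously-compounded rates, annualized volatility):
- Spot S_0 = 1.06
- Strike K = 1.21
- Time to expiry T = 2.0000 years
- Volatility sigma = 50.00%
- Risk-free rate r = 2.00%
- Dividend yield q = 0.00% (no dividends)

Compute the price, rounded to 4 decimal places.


d1 = (ln(S/K) + (r - q + 0.5*sigma^2) * T) / (sigma * sqrt(T)) = 0.22294872
d2 = d1 - sigma * sqrt(T) = -0.48415807
exp(-rT) = 0.96078944; exp(-qT) = 1.00000000
P = K * exp(-rT) * N(-d2) - S_0 * exp(-qT) * N(-d1)
N(-d1) = 0.41178771; N(-d2) = 0.68586315
P = 1.2100 * 0.96078944 * 0.68586315 - 1.0600 * 1.00000000 * 0.41178771 = 0.3609

Answer: Price = 0.3609


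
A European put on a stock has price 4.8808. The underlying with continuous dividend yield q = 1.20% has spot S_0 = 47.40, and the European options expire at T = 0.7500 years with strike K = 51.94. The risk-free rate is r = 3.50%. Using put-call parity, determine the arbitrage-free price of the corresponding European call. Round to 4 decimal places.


Put-call parity: C - P = S_0 * exp(-qT) - K * exp(-rT).
S_0 * exp(-qT) = 47.4000 * 0.99104038 = 46.97531395
K * exp(-rT) = 51.9400 * 0.97409154 = 50.59431439
C = P + S*exp(-qT) - K*exp(-rT)
C = 4.8808 + 46.97531395 - 50.59431439 = 1.2618

Answer: Call price = 1.2618


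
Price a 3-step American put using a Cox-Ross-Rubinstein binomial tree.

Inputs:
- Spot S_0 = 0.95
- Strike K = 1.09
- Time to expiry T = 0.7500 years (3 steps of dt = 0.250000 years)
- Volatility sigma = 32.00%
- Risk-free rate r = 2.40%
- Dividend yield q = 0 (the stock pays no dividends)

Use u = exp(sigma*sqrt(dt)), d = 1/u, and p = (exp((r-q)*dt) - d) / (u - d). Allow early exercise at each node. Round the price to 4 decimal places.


Answer: Price = V(0,0) = 0.1811

Derivation:
dt = T/N = 0.250000
u = exp(sigma*sqrt(dt)) = 1.173511; d = 1/u = 0.852144
p = (exp((r-q)*dt) - d) / (u - d) = 0.478811
Discount per step: exp(-r*dt) = 0.994018
Stock lattice S(k, i) with i counting down-moves:
  k=0: S(0,0) = 0.9500
  k=1: S(1,0) = 1.1148; S(1,1) = 0.8095
  k=2: S(2,0) = 1.3083; S(2,1) = 0.9500; S(2,2) = 0.6898
  k=3: S(3,0) = 1.5353; S(3,1) = 1.1148; S(3,2) = 0.8095; S(3,3) = 0.5878
Terminal payoffs V(N, i) = max(K - S_T, 0):
  V(3,0) = 0.000000; V(3,1) = 0.000000; V(3,2) = 0.280463; V(3,3) = 0.502156
Backward induction: V(k, i) = exp(-r*dt) * [p * V(k+1, i) + (1-p) * V(k+1, i+1)]; then take max(V_cont, immediate exercise) for American.
  V(2,0) = exp(-r*dt) * [p*0.000000 + (1-p)*0.000000] = 0.000000; exercise = 0.000000; V(2,0) = max -> 0.000000
  V(2,1) = exp(-r*dt) * [p*0.000000 + (1-p)*0.280463] = 0.145300; exercise = 0.140000; V(2,1) = max -> 0.145300
  V(2,2) = exp(-r*dt) * [p*0.280463 + (1-p)*0.502156] = 0.393638; exercise = 0.400158; V(2,2) = max -> 0.400158
  V(1,0) = exp(-r*dt) * [p*0.000000 + (1-p)*0.145300] = 0.075276; exercise = 0.000000; V(1,0) = max -> 0.075276
  V(1,1) = exp(-r*dt) * [p*0.145300 + (1-p)*0.400158] = 0.276465; exercise = 0.280463; V(1,1) = max -> 0.280463
  V(0,0) = exp(-r*dt) * [p*0.075276 + (1-p)*0.280463] = 0.181127; exercise = 0.140000; V(0,0) = max -> 0.181127


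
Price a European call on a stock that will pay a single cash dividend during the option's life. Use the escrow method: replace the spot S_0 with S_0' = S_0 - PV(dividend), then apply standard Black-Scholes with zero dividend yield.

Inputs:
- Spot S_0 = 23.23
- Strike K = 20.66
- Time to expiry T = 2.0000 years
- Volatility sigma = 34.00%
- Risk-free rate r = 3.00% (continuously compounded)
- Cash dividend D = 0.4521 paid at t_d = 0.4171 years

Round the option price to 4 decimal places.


PV(D) = D * exp(-r * t_d) = 0.4521 * 0.98756496 = 0.44647812
S_0' = S_0 - PV(D) = 23.2300 - 0.44647812 = 22.78352188
d1 = (ln(S_0'/K) + (r + sigma^2/2)*T) / (sigma*sqrt(T)) = 0.56867625
d2 = d1 - sigma*sqrt(T) = 0.08784364
exp(-rT) = 0.94176453
N(d1) = 0.71521207; N(d2) = 0.53499952
C = S_0' * N(d1) - K * exp(-rT) * N(d2) = 22.78352188 * 0.71521207 - 20.6600 * 0.94176453 * 0.53499952 = 5.8856

Answer: Price = 5.8856


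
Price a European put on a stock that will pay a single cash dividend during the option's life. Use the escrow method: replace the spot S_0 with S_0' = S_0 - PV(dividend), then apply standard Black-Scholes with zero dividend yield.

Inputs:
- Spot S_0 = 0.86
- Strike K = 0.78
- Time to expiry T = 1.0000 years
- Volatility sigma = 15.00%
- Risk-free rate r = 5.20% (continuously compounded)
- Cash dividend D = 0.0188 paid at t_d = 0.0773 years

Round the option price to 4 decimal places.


Answer: Price = 0.0130

Derivation:
PV(D) = D * exp(-r * t_d) = 0.0188 * 0.99598847 = 0.01872458
S_0' = S_0 - PV(D) = 0.8600 - 0.01872458 = 0.84127542
d1 = (ln(S_0'/K) + (r + sigma^2/2)*T) / (sigma*sqrt(T)) = 0.92583449
d2 = d1 - sigma*sqrt(T) = 0.77583449
exp(-rT) = 0.94932887
N(-d1) = 0.17726600; N(-d2) = 0.21892336
P = K * exp(-rT) * N(-d2) - S_0' * N(-d1) = 0.7800 * 0.94932887 * 0.21892336 - 0.84127542 * 0.17726600 = 0.0130


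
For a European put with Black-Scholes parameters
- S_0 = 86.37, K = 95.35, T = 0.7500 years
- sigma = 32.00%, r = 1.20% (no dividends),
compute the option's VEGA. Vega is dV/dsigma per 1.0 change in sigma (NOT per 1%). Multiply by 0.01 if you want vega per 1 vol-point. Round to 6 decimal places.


Answer: Vega = 29.329218

Derivation:
d1 = -0.1858849150; d2 = -0.4630130443
phi(d1) = 0.3921091108; exp(-qT) = 1.0000000000; exp(-rT) = 0.9910403788
Vega = S * exp(-qT) * phi(d1) * sqrt(T) = 86.3700 * 1.0000000000 * 0.3921091108 * 0.8660254038 = 29.329218


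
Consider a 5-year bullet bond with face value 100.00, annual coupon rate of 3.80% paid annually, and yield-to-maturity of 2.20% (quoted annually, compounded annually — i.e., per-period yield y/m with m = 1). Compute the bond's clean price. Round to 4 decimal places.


Coupon per period c = face * coupon_rate / m = 3.800000
Periods per year m = 1; per-period yield y/m = 0.022000
Number of cashflows N = 5
Cashflows (t years, CF_t, discount factor 1/(1+y/m)^(m*t), PV):
  t = 1.0000: CF_t = 3.800000, DF = 0.978474, PV = 3.718200
  t = 2.0000: CF_t = 3.800000, DF = 0.957411, PV = 3.638160
  t = 3.0000: CF_t = 3.800000, DF = 0.936801, PV = 3.559844
  t = 4.0000: CF_t = 3.800000, DF = 0.916635, PV = 3.483213
  t = 5.0000: CF_t = 103.800000, DF = 0.896903, PV = 93.098541
Price P = sum_t PV_t = 107.497957

Answer: Price = 107.4980


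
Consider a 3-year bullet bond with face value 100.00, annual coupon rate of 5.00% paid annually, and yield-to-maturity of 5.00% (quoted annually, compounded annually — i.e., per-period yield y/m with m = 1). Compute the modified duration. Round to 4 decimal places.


Coupon per period c = face * coupon_rate / m = 5.000000
Periods per year m = 1; per-period yield y/m = 0.050000
Number of cashflows N = 3
Cashflows (t years, CF_t, discount factor 1/(1+y/m)^(m*t), PV):
  t = 1.0000: CF_t = 5.000000, DF = 0.952381, PV = 4.761905
  t = 2.0000: CF_t = 5.000000, DF = 0.907029, PV = 4.535147
  t = 3.0000: CF_t = 105.000000, DF = 0.863838, PV = 90.702948
Price P = sum_t PV_t = 100.000000
First compute Macaulay numerator sum_t t * PV_t:
  t * PV_t at t = 1.0000: 4.761905
  t * PV_t at t = 2.0000: 9.070295
  t * PV_t at t = 3.0000: 272.108844
Macaulay duration D = 285.941043 / 100.000000 = 2.859410
Modified duration = D / (1 + y/m) = 2.859410 / (1 + 0.050000) = 2.723248

Answer: Modified duration = 2.7232


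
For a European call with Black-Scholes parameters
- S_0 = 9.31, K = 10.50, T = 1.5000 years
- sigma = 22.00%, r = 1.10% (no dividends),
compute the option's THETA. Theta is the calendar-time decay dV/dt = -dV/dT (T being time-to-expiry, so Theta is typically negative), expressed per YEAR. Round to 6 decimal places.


Answer: Theta = -0.357545

Derivation:
d1 = -0.2504646532; d2 = -0.5199085249
phi(d1) = 0.3866231610; exp(-qT) = 1.0000000000; exp(-rT) = 0.9836353794
Theta = -S*exp(-qT)*phi(d1)*sigma/(2*sqrt(T)) - r*K*exp(-rT)*N(d2) + q*S*exp(-qT)*N(d1)
N(d1) = 0.4011140182; N(d2) = 0.3015636667; sqrt(T) = 1.2247448714
Term 1 = -9.3100 * 1.0000000000 * 0.3866231610 * 0.2200 / (2 * 1.2247448714) = -0.3232842924
Term 2 = -0.0110 * 10.5000 * 0.9836353794 * 0.3015636667 = -0.0342606139
Term 3 = 0 (no dividend yield, q = 0)
Theta = -0.3232842924 + (-0.0342606139) + (0.0000000000) = -0.357545


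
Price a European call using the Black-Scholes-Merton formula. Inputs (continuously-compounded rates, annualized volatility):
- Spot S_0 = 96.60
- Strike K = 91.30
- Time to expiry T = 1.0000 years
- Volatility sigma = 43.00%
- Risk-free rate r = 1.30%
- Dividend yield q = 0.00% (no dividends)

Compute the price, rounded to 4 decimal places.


d1 = (ln(S/K) + (r - q + 0.5*sigma^2) * T) / (sigma * sqrt(T)) = 0.37646036
d2 = d1 - sigma * sqrt(T) = -0.05353964
exp(-rT) = 0.98708414; exp(-qT) = 1.00000000
C = S_0 * exp(-qT) * N(d1) - K * exp(-rT) * N(d2)
N(d1) = 0.64671266; N(d2) = 0.47865097
C = 96.6000 * 1.00000000 * 0.64671266 - 91.3000 * 0.98708414 * 0.47865097 = 19.3360

Answer: Price = 19.3360


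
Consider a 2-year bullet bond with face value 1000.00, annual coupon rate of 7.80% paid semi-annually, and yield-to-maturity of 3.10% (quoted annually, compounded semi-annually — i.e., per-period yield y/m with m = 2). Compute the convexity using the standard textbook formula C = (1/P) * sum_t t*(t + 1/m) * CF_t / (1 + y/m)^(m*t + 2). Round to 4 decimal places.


Answer: Convexity = 4.5109

Derivation:
Coupon per period c = face * coupon_rate / m = 39.000000
Periods per year m = 2; per-period yield y/m = 0.015500
Number of cashflows N = 4
Cashflows (t years, CF_t, discount factor 1/(1+y/m)^(m*t), PV):
  t = 0.5000: CF_t = 39.000000, DF = 0.984737, PV = 38.404727
  t = 1.0000: CF_t = 39.000000, DF = 0.969706, PV = 37.818539
  t = 1.5000: CF_t = 39.000000, DF = 0.954905, PV = 37.241299
  t = 2.0000: CF_t = 1039.000000, DF = 0.940330, PV = 977.002863
Price P = sum_t PV_t = 1090.467429
Convexity numerator sum_t t*(t + 1/m) * CF_t / (1+y/m)^(m*t + 2):
  t = 0.5000: term = 18.620650
  t = 1.0000: term = 55.009305
  t = 1.5000: term = 108.339349
  t = 2.0000: term = 4737.028367
Convexity = (1/P) * sum = 4918.997671 / 1090.467429 = 4.510907


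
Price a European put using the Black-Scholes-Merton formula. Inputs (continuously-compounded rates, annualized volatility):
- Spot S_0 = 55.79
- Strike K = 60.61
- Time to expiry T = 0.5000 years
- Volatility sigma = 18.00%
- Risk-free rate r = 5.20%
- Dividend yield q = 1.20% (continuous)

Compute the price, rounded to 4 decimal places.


Answer: Price = 5.0511

Derivation:
d1 = (ln(S/K) + (r - q + 0.5*sigma^2) * T) / (sigma * sqrt(T)) = -0.43027647
d2 = d1 - sigma * sqrt(T) = -0.55755569
exp(-rT) = 0.97433509; exp(-qT) = 0.99401796
P = K * exp(-rT) * N(-d2) - S_0 * exp(-qT) * N(-d1)
N(-d1) = 0.66650273; N(-d2) = 0.71142609
P = 60.6100 * 0.97433509 * 0.71142609 - 55.7900 * 0.99401796 * 0.66650273 = 5.0511


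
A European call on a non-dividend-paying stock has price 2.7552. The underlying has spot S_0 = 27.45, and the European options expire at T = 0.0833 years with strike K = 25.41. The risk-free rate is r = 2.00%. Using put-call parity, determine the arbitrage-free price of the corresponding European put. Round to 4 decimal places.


Put-call parity: C - P = S_0 * exp(-qT) - K * exp(-rT).
S_0 * exp(-qT) = 27.4500 * 1.00000000 = 27.45000000
K * exp(-rT) = 25.4100 * 0.99833539 = 25.36770218
P = C - S*exp(-qT) + K*exp(-rT)
P = 2.7552 - 27.45000000 + 25.36770218 = 0.6729

Answer: Put price = 0.6729


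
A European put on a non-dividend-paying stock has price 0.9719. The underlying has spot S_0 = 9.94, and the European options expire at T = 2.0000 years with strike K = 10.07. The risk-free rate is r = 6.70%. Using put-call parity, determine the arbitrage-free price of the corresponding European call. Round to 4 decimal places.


Answer: Call price = 2.1048

Derivation:
Put-call parity: C - P = S_0 * exp(-qT) - K * exp(-rT).
S_0 * exp(-qT) = 9.9400 * 1.00000000 = 9.94000000
K * exp(-rT) = 10.0700 * 0.87459006 = 8.80712195
C = P + S*exp(-qT) - K*exp(-rT)
C = 0.9719 + 9.94000000 - 8.80712195 = 2.1048


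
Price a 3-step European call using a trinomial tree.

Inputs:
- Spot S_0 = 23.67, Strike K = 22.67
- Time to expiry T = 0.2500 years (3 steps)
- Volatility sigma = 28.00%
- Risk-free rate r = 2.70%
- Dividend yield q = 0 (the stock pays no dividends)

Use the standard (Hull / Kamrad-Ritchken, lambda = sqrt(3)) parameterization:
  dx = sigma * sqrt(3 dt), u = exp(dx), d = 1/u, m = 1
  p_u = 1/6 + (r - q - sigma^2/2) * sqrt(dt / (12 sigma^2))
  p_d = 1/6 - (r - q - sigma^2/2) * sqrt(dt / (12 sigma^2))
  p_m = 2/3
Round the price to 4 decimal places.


dt = T/N = 0.083333; dx = sigma*sqrt(3*dt) = 0.140000
u = exp(dx) = 1.150274; d = 1/u = 0.869358
p_u = 0.163036, p_m = 0.666667, p_d = 0.170298
Discount per step: exp(-r*dt) = 0.997753
Stock lattice S(k, j) with j the centered position index:
  k=0: S(0,+0) = 23.6700
  k=1: S(1,-1) = 20.5777; S(1,+0) = 23.6700; S(1,+1) = 27.2270
  k=2: S(2,-2) = 17.8894; S(2,-1) = 20.5777; S(2,+0) = 23.6700; S(2,+1) = 27.2270; S(2,+2) = 31.3185
  k=3: S(3,-3) = 15.5523; S(3,-2) = 17.8894; S(3,-1) = 20.5777; S(3,+0) = 23.6700; S(3,+1) = 27.2270; S(3,+2) = 31.3185; S(3,+3) = 36.0248
Terminal payoffs V(N, j) = max(S_T - K, 0):
  V(3,-3) = 0.000000; V(3,-2) = 0.000000; V(3,-1) = 0.000000; V(3,+0) = 1.000000; V(3,+1) = 4.556981; V(3,+2) = 8.648483; V(3,+3) = 13.354830
Backward induction: V(k, j) = exp(-r*dt) * [p_u * V(k+1, j+1) + p_m * V(k+1, j) + p_d * V(k+1, j-1)]
  V(2,-2) = exp(-r*dt) * [p_u*0.000000 + p_m*0.000000 + p_d*0.000000] = 0.000000
  V(2,-1) = exp(-r*dt) * [p_u*1.000000 + p_m*0.000000 + p_d*0.000000] = 0.162669
  V(2,+0) = exp(-r*dt) * [p_u*4.556981 + p_m*1.000000 + p_d*0.000000] = 1.406449
  V(2,+1) = exp(-r*dt) * [p_u*8.648483 + p_m*4.556981 + p_d*1.000000] = 4.607917
  V(2,+2) = exp(-r*dt) * [p_u*13.354830 + p_m*8.648483 + p_d*4.556981] = 8.699417
  V(1,-1) = exp(-r*dt) * [p_u*1.406449 + p_m*0.162669 + p_d*0.000000] = 0.336989
  V(1,+0) = exp(-r*dt) * [p_u*4.607917 + p_m*1.406449 + p_d*0.162669] = 1.712732
  V(1,+1) = exp(-r*dt) * [p_u*8.699417 + p_m*4.607917 + p_d*1.406449] = 4.719145
  V(0,+0) = exp(-r*dt) * [p_u*4.719145 + p_m*1.712732 + p_d*0.336989] = 1.964175

Answer: Price = V(0,0) = 1.9642


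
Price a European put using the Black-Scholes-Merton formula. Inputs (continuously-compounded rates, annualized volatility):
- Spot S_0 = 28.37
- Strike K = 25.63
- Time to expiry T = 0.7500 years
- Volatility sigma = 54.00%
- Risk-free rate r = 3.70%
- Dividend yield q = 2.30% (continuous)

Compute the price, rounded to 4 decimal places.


Answer: Price = 3.5408

Derivation:
d1 = (ln(S/K) + (r - q + 0.5*sigma^2) * T) / (sigma * sqrt(T)) = 0.47346723
d2 = d1 - sigma * sqrt(T) = 0.00581351
exp(-rT) = 0.97263149; exp(-qT) = 0.98289793
P = K * exp(-rT) * N(-d2) - S_0 * exp(-qT) * N(-d1)
N(-d1) = 0.31793994; N(-d2) = 0.49768076
P = 25.6300 * 0.97263149 * 0.49768076 - 28.3700 * 0.98289793 * 0.31793994 = 3.5408


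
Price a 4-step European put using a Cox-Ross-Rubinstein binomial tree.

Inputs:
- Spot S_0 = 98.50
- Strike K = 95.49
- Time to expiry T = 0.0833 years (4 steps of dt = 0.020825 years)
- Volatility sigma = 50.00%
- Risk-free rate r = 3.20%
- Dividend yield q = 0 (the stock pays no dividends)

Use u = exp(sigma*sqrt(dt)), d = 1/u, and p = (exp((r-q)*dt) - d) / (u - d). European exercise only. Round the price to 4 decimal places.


dt = T/N = 0.020825
u = exp(sigma*sqrt(dt)) = 1.074821; d = 1/u = 0.930387
p = (exp((r-q)*dt) - d) / (u - d) = 0.486585
Discount per step: exp(-r*dt) = 0.999334
Stock lattice S(k, i) with i counting down-moves:
  k=0: S(0,0) = 98.5000
  k=1: S(1,0) = 105.8699; S(1,1) = 91.6431
  k=2: S(2,0) = 113.7912; S(2,1) = 98.5000; S(2,2) = 85.2636
  k=3: S(3,0) = 122.3052; S(3,1) = 105.8699; S(3,2) = 91.6431; S(3,3) = 79.3282
  k=4: S(4,0) = 131.4562; S(4,1) = 113.7912; S(4,2) = 98.5000; S(4,3) = 85.2636; S(4,4) = 73.8059
Terminal payoffs V(N, i) = max(K - S_T, 0):
  V(4,0) = 0.000000; V(4,1) = 0.000000; V(4,2) = 0.000000; V(4,3) = 10.226381; V(4,4) = 21.684065
Backward induction: V(k, i) = exp(-r*dt) * [p * V(k+1, i) + (1-p) * V(k+1, i+1)].
  V(3,0) = exp(-r*dt) * [p*0.000000 + (1-p)*0.000000] = 0.000000
  V(3,1) = exp(-r*dt) * [p*0.000000 + (1-p)*0.000000] = 0.000000
  V(3,2) = exp(-r*dt) * [p*0.000000 + (1-p)*10.226381] = 5.246884
  V(3,3) = exp(-r*dt) * [p*10.226381 + (1-p)*21.684065] = 16.098200
  V(2,0) = exp(-r*dt) * [p*0.000000 + (1-p)*0.000000] = 0.000000
  V(2,1) = exp(-r*dt) * [p*0.000000 + (1-p)*5.246884] = 2.692036
  V(2,2) = exp(-r*dt) * [p*5.246884 + (1-p)*16.098200] = 10.810909
  V(1,0) = exp(-r*dt) * [p*0.000000 + (1-p)*2.692036] = 1.381212
  V(1,1) = exp(-r*dt) * [p*2.692036 + (1-p)*10.810909] = 6.855820
  V(0,0) = exp(-r*dt) * [p*1.381212 + (1-p)*6.855820] = 4.189167

Answer: Price = V(0,0) = 4.1892


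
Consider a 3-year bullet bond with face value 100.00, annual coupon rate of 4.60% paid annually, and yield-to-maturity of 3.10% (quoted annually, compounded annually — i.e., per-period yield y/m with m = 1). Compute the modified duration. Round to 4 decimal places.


Coupon per period c = face * coupon_rate / m = 4.600000
Periods per year m = 1; per-period yield y/m = 0.031000
Number of cashflows N = 3
Cashflows (t years, CF_t, discount factor 1/(1+y/m)^(m*t), PV):
  t = 1.0000: CF_t = 4.600000, DF = 0.969932, PV = 4.461688
  t = 2.0000: CF_t = 4.600000, DF = 0.940768, PV = 4.327534
  t = 3.0000: CF_t = 104.600000, DF = 0.912481, PV = 95.445551
Price P = sum_t PV_t = 104.234773
First compute Macaulay numerator sum_t t * PV_t:
  t * PV_t at t = 1.0000: 4.461688
  t * PV_t at t = 2.0000: 8.655068
  t * PV_t at t = 3.0000: 286.336652
Macaulay duration D = 299.453408 / 104.234773 = 2.872874
Modified duration = D / (1 + y/m) = 2.872874 / (1 + 0.031000) = 2.786493

Answer: Modified duration = 2.7865
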